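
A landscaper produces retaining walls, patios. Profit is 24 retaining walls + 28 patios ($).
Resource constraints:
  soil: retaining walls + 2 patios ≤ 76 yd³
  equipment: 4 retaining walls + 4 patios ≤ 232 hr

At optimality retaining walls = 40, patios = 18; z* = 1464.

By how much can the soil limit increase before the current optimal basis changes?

Binding constraints: soil, equipment. The basis is B = [[1,2],[4,4]] with det -4.
Per unit increase in soil, x* moves by d = (-1, 1).
The basis stays optimal until retaining walls reaches 0; allowable increase = 40 yd³.

40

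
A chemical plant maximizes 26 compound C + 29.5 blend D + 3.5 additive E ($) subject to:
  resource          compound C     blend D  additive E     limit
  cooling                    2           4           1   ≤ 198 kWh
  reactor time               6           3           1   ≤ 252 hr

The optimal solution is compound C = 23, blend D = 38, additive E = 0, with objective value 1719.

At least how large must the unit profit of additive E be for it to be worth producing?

8

Both cooling and reactor time are binding at x*.
The binding rows give the dual system: 2·y_cooling + 6·y_reactor time = 26 and 4·y_cooling + 3·y_reactor time = 29.5.
This yields shadow prices y_cooling = 5.5, y_reactor time = 2.5.
additive E enters the basis when its profit ≥ yᵀa₃ = 5.5·1 + 2.5·1 = 8.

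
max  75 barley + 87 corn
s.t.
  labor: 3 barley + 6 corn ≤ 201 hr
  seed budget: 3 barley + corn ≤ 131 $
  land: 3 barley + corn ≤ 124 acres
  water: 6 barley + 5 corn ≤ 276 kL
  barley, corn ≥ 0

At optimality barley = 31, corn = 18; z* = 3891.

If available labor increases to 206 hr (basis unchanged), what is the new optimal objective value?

Check each constraint at x*: labor 201/201 (tight); seed budget 111/131 (slack 20); land 111/124 (slack 13); water 276/276 (tight).
Slack constraints have shadow price 0 (complementary slackness).
From A_Bᵀ y = c: 3·y_labor + 6·y_water = 75; 6·y_labor + 5·y_water = 87.
This yields shadow prices y_labor = 7, y_water = 9.
Δz = y_labor·Δb = 7 × (5) = 35, so new z* = 3891 + 35 = 3926.

3926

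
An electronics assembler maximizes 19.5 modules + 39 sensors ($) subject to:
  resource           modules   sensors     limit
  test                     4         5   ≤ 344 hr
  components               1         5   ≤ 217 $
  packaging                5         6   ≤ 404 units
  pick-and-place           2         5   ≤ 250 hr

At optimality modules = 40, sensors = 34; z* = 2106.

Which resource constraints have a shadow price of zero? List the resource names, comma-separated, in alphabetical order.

components, test

test: 330/344 (slack 14)
components: 210/217 (slack 7)
packaging: 404/404 (binding)
pick-and-place: 250/250 (binding)
By complementary slackness, a constraint with positive slack has shadow price 0 → components, test.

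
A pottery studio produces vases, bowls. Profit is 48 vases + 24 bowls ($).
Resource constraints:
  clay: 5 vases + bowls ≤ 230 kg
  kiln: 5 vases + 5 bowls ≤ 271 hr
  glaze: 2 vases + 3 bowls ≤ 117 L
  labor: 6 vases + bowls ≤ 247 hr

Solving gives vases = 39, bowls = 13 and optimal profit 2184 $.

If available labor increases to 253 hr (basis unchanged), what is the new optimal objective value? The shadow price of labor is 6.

2220

Δb = 6, so new z* = 2184 + (6)·(6) = 2184 + 36 = 2220.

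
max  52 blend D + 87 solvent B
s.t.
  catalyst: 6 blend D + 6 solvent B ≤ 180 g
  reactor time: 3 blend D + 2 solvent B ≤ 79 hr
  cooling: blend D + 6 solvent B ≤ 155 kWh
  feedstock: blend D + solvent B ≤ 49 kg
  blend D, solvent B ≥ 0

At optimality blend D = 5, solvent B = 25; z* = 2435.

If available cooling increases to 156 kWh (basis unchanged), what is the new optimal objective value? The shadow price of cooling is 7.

2442

Δb = 1, so new z* = 2435 + (7)·(1) = 2435 + 7 = 2442.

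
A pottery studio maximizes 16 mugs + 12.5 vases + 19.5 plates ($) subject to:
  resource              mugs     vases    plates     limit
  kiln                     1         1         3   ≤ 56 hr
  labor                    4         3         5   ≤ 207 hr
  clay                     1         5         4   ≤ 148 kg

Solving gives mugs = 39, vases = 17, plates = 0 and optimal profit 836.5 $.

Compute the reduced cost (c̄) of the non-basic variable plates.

At the optimum: kiln uses 56 of 56 (binding); labor uses 207 of 207 (binding); clay uses 124 of 148 (slack = 24).
By complementary slackness, y = 0 for the non-binding constraint.
The binding rows give the dual system: 1·y_kiln + 4·y_labor = 16 and 1·y_kiln + 3·y_labor = 12.5.
This yields shadow prices y_kiln = 2, y_labor = 3.5.
Reduced cost of plates: c₃ − yᵀa₃ = 19.5 − (2·3 + 3.5·5) = 19.5 − 23.5 = -4.

-4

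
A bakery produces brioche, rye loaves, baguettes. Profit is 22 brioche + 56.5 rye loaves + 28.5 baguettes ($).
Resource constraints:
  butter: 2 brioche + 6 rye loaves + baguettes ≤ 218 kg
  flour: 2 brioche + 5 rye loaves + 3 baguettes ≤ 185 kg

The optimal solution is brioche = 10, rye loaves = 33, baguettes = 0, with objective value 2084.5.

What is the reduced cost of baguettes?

Check each constraint at x*: butter 218/218 (tight); flour 185/185 (tight).
From A_Bᵀ y = c: 2·y_butter + 2·y_flour = 22; 6·y_butter + 5·y_flour = 56.5.
→ y_butter = 1.5 and y_flour = 9.5.
Reduced cost of baguettes: c₃ − yᵀa₃ = 28.5 − (1.5·1 + 9.5·3) = 28.5 − 30 = -1.5.

-1.5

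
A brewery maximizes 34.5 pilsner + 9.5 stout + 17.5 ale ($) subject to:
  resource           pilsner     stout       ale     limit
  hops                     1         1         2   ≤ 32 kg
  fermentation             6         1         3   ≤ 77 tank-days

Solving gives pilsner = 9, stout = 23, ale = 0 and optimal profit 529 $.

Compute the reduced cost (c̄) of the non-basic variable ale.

Check each constraint at x*: hops 32/32 (tight); fermentation 77/77 (tight).
From A_Bᵀ y = c: 1·y_hops + 6·y_fermentation = 34.5; 1·y_hops + 1·y_fermentation = 9.5.
Solving: y_hops = 4.5, y_fermentation = 5.
Reduced cost of ale: c₃ − yᵀa₃ = 17.5 − (4.5·2 + 5·3) = 17.5 − 24 = -6.5.

-6.5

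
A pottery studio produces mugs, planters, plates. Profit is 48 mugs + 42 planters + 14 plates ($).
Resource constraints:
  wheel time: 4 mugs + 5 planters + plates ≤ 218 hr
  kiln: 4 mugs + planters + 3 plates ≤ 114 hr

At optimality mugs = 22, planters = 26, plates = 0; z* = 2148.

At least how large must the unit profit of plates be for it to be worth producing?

21

At the optimum: wheel time uses 218 of 218 (binding); kiln uses 114 of 114 (binding).
From A_Bᵀ y = c: 4·y_wheel time + 4·y_kiln = 48; 5·y_wheel time + 1·y_kiln = 42.
→ y_wheel time = 7.5 and y_kiln = 4.5.
plates enters the basis when its profit ≥ yᵀa₃ = 7.5·1 + 4.5·3 = 21.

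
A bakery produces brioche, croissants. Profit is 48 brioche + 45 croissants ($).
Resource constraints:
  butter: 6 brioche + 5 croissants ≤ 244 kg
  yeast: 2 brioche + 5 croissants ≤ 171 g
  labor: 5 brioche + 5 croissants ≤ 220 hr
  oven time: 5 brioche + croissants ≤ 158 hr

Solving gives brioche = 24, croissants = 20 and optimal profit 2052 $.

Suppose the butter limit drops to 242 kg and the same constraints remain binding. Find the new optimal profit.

2046

Binding: butter and labor. Non-binding: yeast (23 unused), oven time (18 unused).
By complementary slackness, y = 0 for the non-binding constraints.
From A_Bᵀ y = c: 6·y_butter + 5·y_labor = 48; 5·y_butter + 5·y_labor = 45.
Solving: y_butter = 3, y_labor = 6.
Δz = y_butter·Δb = 3 × (-2) = -6, so new z* = 2052 − 6 = 2046.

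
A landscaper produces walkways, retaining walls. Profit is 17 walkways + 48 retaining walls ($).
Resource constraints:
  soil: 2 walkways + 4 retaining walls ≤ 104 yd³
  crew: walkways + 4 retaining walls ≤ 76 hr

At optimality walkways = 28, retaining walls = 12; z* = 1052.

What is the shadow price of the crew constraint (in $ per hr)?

At the optimum: soil uses 104 of 104 (binding); crew uses 76 of 76 (binding).
The binding rows give the dual system: 2·y_soil + 1·y_crew = 17 and 4·y_soil + 4·y_crew = 48.
This yields shadow prices y_soil = 5, y_crew = 7.
Shadow price of crew = 7.

7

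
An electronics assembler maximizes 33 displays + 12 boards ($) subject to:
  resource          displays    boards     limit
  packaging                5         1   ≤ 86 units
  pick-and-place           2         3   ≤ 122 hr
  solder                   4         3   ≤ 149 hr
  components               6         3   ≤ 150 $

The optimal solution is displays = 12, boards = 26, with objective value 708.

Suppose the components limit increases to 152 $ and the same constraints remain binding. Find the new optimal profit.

Check each constraint at x*: packaging 86/86 (tight); pick-and-place 102/122 (slack 20); solder 126/149 (slack 23); components 150/150 (tight).
Slack constraints have shadow price 0 (complementary slackness).
From A_Bᵀ y = c: 5·y_packaging + 6·y_components = 33; 1·y_packaging + 3·y_components = 12.
→ y_packaging = 3 and y_components = 3.
Δz = y_components·Δb = 3 × (2) = 6, so new z* = 708 + 6 = 714.

714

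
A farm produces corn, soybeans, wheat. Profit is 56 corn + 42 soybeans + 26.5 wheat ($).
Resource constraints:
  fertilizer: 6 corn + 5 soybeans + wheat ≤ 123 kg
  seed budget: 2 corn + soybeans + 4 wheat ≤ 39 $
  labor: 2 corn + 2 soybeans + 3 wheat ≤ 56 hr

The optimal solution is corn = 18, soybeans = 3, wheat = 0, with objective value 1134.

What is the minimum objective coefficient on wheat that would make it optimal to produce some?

Check each constraint at x*: fertilizer 123/123 (tight); seed budget 39/39 (tight); labor 42/56 (slack 14).
Slack constraints have shadow price 0 (complementary slackness).
Dual feasibility on the basic columns requires 6·y_fertilizer + 2·y_seed budget = 56, 5·y_fertilizer + 1·y_seed budget = 42.
This yields shadow prices y_fertilizer = 7, y_seed budget = 7.
wheat enters the basis when its profit ≥ yᵀa₃ = 7·1 + 7·4 = 35.

35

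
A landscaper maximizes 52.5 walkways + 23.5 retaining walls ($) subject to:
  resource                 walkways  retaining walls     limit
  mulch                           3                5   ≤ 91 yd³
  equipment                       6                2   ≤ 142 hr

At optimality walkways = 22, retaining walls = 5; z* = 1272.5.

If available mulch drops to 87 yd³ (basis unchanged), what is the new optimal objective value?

1266.5

At the optimum: mulch uses 91 of 91 (binding); equipment uses 142 of 142 (binding).
From A_Bᵀ y = c: 3·y_mulch + 6·y_equipment = 52.5; 5·y_mulch + 2·y_equipment = 23.5.
This yields shadow prices y_mulch = 1.5, y_equipment = 8.
Δz = y_mulch·Δb = 1.5 × (-4) = -6, so new z* = 1272.5 − 6 = 1266.5.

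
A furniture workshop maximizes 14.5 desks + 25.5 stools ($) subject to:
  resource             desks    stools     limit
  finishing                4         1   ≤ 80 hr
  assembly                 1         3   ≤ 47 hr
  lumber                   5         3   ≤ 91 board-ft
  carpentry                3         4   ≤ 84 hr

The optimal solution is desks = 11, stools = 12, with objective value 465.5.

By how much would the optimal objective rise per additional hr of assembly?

Check each constraint at x*: finishing 56/80 (slack 24); assembly 47/47 (tight); lumber 91/91 (tight); carpentry 81/84 (slack 3).
Since finishing, carpentry are not tight, their duals are 0.
The binding rows give the dual system: 1·y_assembly + 5·y_lumber = 14.5 and 3·y_assembly + 3·y_lumber = 25.5.
This yields shadow prices y_assembly = 7, y_lumber = 1.5.
Shadow price of assembly = 7.

7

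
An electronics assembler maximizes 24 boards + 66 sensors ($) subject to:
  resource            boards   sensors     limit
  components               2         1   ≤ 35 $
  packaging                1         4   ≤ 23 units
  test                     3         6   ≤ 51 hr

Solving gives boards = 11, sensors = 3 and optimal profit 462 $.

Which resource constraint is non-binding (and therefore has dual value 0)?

components: 25/35 (slack 10)
packaging: 23/23 (binding)
test: 51/51 (binding)
By complementary slackness, a constraint with positive slack has shadow price 0 → components.

components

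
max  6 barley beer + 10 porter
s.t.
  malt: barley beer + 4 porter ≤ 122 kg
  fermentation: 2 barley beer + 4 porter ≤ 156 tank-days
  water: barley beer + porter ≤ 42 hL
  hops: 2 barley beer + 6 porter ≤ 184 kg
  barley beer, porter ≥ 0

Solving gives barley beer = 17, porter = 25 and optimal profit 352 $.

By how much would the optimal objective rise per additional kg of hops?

Check each constraint at x*: malt 117/122 (slack 5); fermentation 134/156 (slack 22); water 42/42 (tight); hops 184/184 (tight).
Since malt, fermentation are not tight, their duals are 0.
Dual feasibility on the basic columns requires 1·y_water + 2·y_hops = 6, 1·y_water + 6·y_hops = 10.
→ y_water = 4 and y_hops = 1.
Shadow price of hops = 1.

1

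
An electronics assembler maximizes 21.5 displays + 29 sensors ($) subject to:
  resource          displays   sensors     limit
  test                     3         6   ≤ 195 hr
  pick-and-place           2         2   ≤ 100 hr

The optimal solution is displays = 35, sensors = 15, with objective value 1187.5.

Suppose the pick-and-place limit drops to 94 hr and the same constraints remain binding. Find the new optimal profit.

At the optimum: test uses 195 of 195 (binding); pick-and-place uses 100 of 100 (binding).
Dual feasibility on the basic columns requires 3·y_test + 2·y_pick-and-place = 21.5, 6·y_test + 2·y_pick-and-place = 29.
This yields shadow prices y_test = 2.5, y_pick-and-place = 7.
Δz = y_pick-and-place·Δb = 7 × (-6) = -42, so new z* = 1187.5 − 42 = 1145.5.

1145.5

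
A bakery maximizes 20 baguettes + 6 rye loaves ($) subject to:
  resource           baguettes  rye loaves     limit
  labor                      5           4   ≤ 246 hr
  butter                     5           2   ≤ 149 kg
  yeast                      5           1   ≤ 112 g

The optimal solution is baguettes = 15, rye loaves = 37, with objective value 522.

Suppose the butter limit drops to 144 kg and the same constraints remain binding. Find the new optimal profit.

512

At the optimum: labor uses 223 of 246 (slack = 23); butter uses 149 of 149 (binding); yeast uses 112 of 112 (binding).
By complementary slackness, y = 0 for the non-binding constraint.
The binding rows give the dual system: 5·y_butter + 5·y_yeast = 20 and 2·y_butter + 1·y_yeast = 6.
Solving: y_butter = 2, y_yeast = 2.
Δz = y_butter·Δb = 2 × (-5) = -10, so new z* = 522 − 10 = 512.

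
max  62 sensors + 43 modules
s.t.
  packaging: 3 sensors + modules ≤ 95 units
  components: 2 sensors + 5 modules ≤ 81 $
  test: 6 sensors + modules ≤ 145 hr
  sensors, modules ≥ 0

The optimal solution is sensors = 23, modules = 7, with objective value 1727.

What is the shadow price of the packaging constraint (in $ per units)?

At the optimum: packaging uses 76 of 95 (slack = 19); components uses 81 of 81 (binding); test uses 145 of 145 (binding).
By complementary slackness, y = 0 for the non-binding constraint.
The binding rows give the dual system: 2·y_components + 6·y_test = 62 and 5·y_components + 1·y_test = 43.
This yields shadow prices y_components = 7, y_test = 8.
Shadow price of packaging = 0.

0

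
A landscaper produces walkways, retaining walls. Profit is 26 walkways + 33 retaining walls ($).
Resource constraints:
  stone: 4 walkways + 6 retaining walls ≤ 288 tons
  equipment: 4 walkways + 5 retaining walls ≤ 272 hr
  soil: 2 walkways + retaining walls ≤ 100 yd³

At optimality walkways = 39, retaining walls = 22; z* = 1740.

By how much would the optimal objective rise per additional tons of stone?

Binding: stone and soil. Non-binding: equipment (6 unused).
Slack constraints have shadow price 0 (complementary slackness).
Dual feasibility on the basic columns requires 4·y_stone + 2·y_soil = 26, 6·y_stone + 1·y_soil = 33.
This yields shadow prices y_stone = 5, y_soil = 3.
Shadow price of stone = 5.

5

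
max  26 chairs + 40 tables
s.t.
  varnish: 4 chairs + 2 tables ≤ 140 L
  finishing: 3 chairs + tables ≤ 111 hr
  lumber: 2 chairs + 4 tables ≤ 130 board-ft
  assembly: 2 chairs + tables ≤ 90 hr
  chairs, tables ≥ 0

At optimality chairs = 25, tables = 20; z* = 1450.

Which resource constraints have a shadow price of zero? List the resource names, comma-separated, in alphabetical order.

assembly, finishing

varnish: 140/140 (binding)
finishing: 95/111 (slack 16)
lumber: 130/130 (binding)
assembly: 70/90 (slack 20)
By complementary slackness, a constraint with positive slack has shadow price 0 → assembly, finishing.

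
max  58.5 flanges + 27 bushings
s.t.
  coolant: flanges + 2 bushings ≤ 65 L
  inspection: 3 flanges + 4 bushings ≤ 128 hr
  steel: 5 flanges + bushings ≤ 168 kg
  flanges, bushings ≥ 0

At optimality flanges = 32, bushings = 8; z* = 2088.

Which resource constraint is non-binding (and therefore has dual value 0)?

coolant: 48/65 (slack 17)
inspection: 128/128 (binding)
steel: 168/168 (binding)
By complementary slackness, a constraint with positive slack has shadow price 0 → coolant.

coolant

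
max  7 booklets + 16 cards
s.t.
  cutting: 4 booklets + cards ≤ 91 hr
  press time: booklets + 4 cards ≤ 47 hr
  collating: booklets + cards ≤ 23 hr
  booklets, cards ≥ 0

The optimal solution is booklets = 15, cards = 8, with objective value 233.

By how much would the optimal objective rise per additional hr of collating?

4

Binding: press time and collating. Non-binding: cutting (23 unused).
By complementary slackness, y = 0 for the non-binding constraint.
The binding rows give the dual system: 1·y_press time + 1·y_collating = 7 and 4·y_press time + 1·y_collating = 16.
Solving: y_press time = 3, y_collating = 4.
Shadow price of collating = 4.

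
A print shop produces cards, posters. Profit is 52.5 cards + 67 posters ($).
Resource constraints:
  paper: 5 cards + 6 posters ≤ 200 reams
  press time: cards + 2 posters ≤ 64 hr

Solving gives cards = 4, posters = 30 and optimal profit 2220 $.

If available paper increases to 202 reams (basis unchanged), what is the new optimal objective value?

At the optimum: paper uses 200 of 200 (binding); press time uses 64 of 64 (binding).
Dual feasibility on the basic columns requires 5·y_paper + 1·y_press time = 52.5, 6·y_paper + 2·y_press time = 67.
Solving: y_paper = 9.5, y_press time = 5.
Δz = y_paper·Δb = 9.5 × (2) = 19, so new z* = 2220 + 19 = 2239.

2239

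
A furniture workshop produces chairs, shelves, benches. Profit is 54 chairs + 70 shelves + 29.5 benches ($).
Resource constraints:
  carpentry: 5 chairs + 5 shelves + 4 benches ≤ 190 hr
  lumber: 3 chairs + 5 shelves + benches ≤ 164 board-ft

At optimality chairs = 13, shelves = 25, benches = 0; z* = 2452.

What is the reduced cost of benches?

-2.5

Check each constraint at x*: carpentry 190/190 (tight); lumber 164/164 (tight).
From A_Bᵀ y = c: 5·y_carpentry + 3·y_lumber = 54; 5·y_carpentry + 5·y_lumber = 70.
→ y_carpentry = 6 and y_lumber = 8.
Reduced cost of benches: c₃ − yᵀa₃ = 29.5 − (6·4 + 8·1) = 29.5 − 32 = -2.5.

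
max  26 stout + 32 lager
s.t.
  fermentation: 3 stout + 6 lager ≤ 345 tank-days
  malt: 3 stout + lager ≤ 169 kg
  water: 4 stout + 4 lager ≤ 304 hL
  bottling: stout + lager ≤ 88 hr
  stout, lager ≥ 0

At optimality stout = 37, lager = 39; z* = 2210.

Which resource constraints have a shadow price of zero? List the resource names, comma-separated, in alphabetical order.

fermentation: 345/345 (binding)
malt: 150/169 (slack 19)
water: 304/304 (binding)
bottling: 76/88 (slack 12)
By complementary slackness, a constraint with positive slack has shadow price 0 → bottling, malt.

bottling, malt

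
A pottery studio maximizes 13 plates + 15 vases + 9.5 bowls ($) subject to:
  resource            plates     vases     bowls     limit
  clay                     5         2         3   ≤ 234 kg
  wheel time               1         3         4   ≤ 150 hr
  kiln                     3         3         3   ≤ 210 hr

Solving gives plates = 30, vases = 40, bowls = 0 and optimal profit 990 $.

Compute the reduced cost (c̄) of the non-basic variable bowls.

Binding: wheel time and kiln. Non-binding: clay (4 unused).
Slack constraints have shadow price 0 (complementary slackness).
The binding rows give the dual system: 1·y_wheel time + 3·y_kiln = 13 and 3·y_wheel time + 3·y_kiln = 15.
→ y_wheel time = 1 and y_kiln = 4.
Reduced cost of bowls: c₃ − yᵀa₃ = 9.5 − (1·4 + 4·3) = 9.5 − 16 = -6.5.

-6.5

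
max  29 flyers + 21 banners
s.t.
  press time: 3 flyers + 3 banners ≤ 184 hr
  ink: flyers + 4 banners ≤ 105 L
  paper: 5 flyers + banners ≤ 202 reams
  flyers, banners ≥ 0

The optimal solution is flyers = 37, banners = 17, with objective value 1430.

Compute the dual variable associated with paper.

Binding: ink and paper. Non-binding: press time (22 unused).
By complementary slackness, y = 0 for the non-binding constraint.
Dual feasibility on the basic columns requires 1·y_ink + 5·y_paper = 29, 4·y_ink + 1·y_paper = 21.
→ y_ink = 4 and y_paper = 5.
Shadow price of paper = 5.

5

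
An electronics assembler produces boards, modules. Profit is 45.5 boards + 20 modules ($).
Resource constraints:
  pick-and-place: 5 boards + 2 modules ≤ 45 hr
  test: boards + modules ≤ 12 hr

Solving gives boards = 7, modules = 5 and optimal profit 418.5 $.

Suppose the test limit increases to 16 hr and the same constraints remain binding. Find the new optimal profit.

Both pick-and-place and test are binding at x*.
Dual feasibility on the basic columns requires 5·y_pick-and-place + 1·y_test = 45.5, 2·y_pick-and-place + 1·y_test = 20.
→ y_pick-and-place = 8.5 and y_test = 3.
Δz = y_test·Δb = 3 × (4) = 12, so new z* = 418.5 + 12 = 430.5.

430.5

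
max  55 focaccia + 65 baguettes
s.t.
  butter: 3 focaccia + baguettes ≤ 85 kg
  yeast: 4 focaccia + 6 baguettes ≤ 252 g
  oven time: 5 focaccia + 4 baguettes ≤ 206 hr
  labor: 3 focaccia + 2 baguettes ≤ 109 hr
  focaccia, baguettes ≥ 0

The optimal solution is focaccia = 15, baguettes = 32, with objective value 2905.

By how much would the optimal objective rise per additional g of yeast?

Binding: yeast and labor. Non-binding: butter (8 unused), oven time (3 unused).
Slack constraints have shadow price 0 (complementary slackness).
From A_Bᵀ y = c: 4·y_yeast + 3·y_labor = 55; 6·y_yeast + 2·y_labor = 65.
This yields shadow prices y_yeast = 8.5, y_labor = 7.
Shadow price of yeast = 8.5.

8.5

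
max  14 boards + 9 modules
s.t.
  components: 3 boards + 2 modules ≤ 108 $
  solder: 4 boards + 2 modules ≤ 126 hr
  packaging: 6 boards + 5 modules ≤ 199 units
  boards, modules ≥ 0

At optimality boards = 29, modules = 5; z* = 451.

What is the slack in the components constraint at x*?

components used = 3·29 + 2·5 = 97; slack = 108 − 97 = 11.

11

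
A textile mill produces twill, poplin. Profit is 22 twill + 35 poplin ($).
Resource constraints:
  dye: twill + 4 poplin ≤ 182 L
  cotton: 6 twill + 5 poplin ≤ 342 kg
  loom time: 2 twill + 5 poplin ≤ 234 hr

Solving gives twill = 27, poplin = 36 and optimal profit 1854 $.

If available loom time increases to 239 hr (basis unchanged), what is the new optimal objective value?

1879

Check each constraint at x*: dye 171/182 (slack 11); cotton 342/342 (tight); loom time 234/234 (tight).
By complementary slackness, y = 0 for the non-binding constraint.
From A_Bᵀ y = c: 6·y_cotton + 2·y_loom time = 22; 5·y_cotton + 5·y_loom time = 35.
Solving: y_cotton = 2, y_loom time = 5.
Δz = y_loom time·Δb = 5 × (5) = 25, so new z* = 1854 + 25 = 1879.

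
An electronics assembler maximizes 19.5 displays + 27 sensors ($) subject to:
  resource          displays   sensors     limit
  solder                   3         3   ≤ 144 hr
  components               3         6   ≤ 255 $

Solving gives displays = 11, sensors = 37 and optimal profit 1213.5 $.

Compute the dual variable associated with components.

2.5

At the optimum: solder uses 144 of 144 (binding); components uses 255 of 255 (binding).
From A_Bᵀ y = c: 3·y_solder + 3·y_components = 19.5; 3·y_solder + 6·y_components = 27.
This yields shadow prices y_solder = 4, y_components = 2.5.
Shadow price of components = 2.5.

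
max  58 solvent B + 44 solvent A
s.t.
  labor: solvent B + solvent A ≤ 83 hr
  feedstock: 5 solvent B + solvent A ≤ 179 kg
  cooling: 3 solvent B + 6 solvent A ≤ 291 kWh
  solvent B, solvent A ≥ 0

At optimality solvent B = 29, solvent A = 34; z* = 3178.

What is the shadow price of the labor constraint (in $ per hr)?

0

Binding: feedstock and cooling. Non-binding: labor (20 unused).
Slack constraints have shadow price 0 (complementary slackness).
The binding rows give the dual system: 5·y_feedstock + 3·y_cooling = 58 and 1·y_feedstock + 6·y_cooling = 44.
This yields shadow prices y_feedstock = 8, y_cooling = 6.
Shadow price of labor = 0.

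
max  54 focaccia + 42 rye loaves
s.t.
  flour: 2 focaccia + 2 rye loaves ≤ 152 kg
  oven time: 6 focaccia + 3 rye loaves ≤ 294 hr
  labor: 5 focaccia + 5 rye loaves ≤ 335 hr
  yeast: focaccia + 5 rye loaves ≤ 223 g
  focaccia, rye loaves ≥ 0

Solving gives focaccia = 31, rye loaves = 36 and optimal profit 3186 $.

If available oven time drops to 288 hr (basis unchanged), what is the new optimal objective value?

Check each constraint at x*: flour 134/152 (slack 18); oven time 294/294 (tight); labor 335/335 (tight); yeast 211/223 (slack 12).
By complementary slackness, y = 0 for the non-binding constraints.
Dual feasibility on the basic columns requires 6·y_oven time + 5·y_labor = 54, 3·y_oven time + 5·y_labor = 42.
→ y_oven time = 4 and y_labor = 6.
Δz = y_oven time·Δb = 4 × (-6) = -24, so new z* = 3186 − 24 = 3162.

3162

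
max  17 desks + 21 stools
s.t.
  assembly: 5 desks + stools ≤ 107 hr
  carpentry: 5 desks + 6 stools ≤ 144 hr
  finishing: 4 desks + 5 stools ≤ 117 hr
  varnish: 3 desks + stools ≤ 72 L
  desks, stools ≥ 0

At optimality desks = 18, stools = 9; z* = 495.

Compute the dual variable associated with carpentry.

Binding: carpentry and finishing. Non-binding: assembly (8 unused), varnish (9 unused).
By complementary slackness, y = 0 for the non-binding constraints.
From A_Bᵀ y = c: 5·y_carpentry + 4·y_finishing = 17; 6·y_carpentry + 5·y_finishing = 21.
Solving: y_carpentry = 1, y_finishing = 3.
Shadow price of carpentry = 1.

1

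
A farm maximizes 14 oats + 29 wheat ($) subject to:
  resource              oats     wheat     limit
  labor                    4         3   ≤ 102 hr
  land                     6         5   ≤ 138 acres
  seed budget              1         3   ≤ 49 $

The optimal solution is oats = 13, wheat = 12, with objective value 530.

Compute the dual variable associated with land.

1

At the optimum: labor uses 88 of 102 (slack = 14); land uses 138 of 138 (binding); seed budget uses 49 of 49 (binding).
By complementary slackness, y = 0 for the non-binding constraint.
Dual feasibility on the basic columns requires 6·y_land + 1·y_seed budget = 14, 5·y_land + 3·y_seed budget = 29.
→ y_land = 1 and y_seed budget = 8.
Shadow price of land = 1.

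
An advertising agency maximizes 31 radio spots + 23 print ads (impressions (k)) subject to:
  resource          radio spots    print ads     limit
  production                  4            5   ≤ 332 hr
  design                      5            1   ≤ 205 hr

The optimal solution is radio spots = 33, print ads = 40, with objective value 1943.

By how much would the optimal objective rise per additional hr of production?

4

Both production and design are binding at x*.
The binding rows give the dual system: 4·y_production + 5·y_design = 31 and 5·y_production + 1·y_design = 23.
→ y_production = 4 and y_design = 3.
Shadow price of production = 4.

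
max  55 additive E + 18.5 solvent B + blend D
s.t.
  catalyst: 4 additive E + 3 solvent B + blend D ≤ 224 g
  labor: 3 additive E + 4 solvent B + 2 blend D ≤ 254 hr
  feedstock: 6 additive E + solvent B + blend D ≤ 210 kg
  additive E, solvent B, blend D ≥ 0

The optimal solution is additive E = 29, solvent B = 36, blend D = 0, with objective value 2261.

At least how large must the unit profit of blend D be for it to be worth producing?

10.5

Binding: catalyst and feedstock. Non-binding: labor (23 unused).
Slack constraints have shadow price 0 (complementary slackness).
The binding rows give the dual system: 4·y_catalyst + 6·y_feedstock = 55 and 3·y_catalyst + 1·y_feedstock = 18.5.
This yields shadow prices y_catalyst = 4, y_feedstock = 6.5.
blend D enters the basis when its profit ≥ yᵀa₃ = 4·1 + 6.5·1 = 10.5.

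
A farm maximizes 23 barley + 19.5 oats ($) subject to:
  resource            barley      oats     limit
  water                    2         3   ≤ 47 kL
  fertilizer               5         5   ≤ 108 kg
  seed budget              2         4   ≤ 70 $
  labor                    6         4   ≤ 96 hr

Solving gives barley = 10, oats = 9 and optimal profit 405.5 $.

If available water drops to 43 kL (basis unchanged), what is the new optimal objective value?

At the optimum: water uses 47 of 47 (binding); fertilizer uses 95 of 108 (slack = 13); seed budget uses 56 of 70 (slack = 14); labor uses 96 of 96 (binding).
Since fertilizer, seed budget are not tight, their duals are 0.
From A_Bᵀ y = c: 2·y_water + 6·y_labor = 23; 3·y_water + 4·y_labor = 19.5.
→ y_water = 2.5 and y_labor = 3.
Δz = y_water·Δb = 2.5 × (-4) = -10, so new z* = 405.5 − 10 = 395.5.

395.5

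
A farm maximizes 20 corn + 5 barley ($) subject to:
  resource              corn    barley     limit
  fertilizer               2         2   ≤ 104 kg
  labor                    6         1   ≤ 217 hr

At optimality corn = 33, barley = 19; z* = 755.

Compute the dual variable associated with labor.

Check each constraint at x*: fertilizer 104/104 (tight); labor 217/217 (tight).
From A_Bᵀ y = c: 2·y_fertilizer + 6·y_labor = 20; 2·y_fertilizer + 1·y_labor = 5.
This yields shadow prices y_fertilizer = 1, y_labor = 3.
Shadow price of labor = 3.

3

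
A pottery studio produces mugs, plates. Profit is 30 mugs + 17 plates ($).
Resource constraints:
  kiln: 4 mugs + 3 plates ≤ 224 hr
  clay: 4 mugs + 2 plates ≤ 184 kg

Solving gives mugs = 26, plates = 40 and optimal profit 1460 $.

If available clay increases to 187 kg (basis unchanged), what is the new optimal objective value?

1476.5

Check each constraint at x*: kiln 224/224 (tight); clay 184/184 (tight).
Dual feasibility on the basic columns requires 4·y_kiln + 4·y_clay = 30, 3·y_kiln + 2·y_clay = 17.
→ y_kiln = 2 and y_clay = 5.5.
Δz = y_clay·Δb = 5.5 × (3) = 16.5, so new z* = 1460 + 16.5 = 1476.5.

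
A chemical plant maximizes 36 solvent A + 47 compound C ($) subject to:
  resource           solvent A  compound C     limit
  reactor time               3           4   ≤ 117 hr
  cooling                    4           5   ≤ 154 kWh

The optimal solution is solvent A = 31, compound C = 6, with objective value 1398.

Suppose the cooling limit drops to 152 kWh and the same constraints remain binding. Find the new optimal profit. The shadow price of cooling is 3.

Δb = -2, so new z* = 1398 + (3)·(-2) = 1398 − 6 = 1392.

1392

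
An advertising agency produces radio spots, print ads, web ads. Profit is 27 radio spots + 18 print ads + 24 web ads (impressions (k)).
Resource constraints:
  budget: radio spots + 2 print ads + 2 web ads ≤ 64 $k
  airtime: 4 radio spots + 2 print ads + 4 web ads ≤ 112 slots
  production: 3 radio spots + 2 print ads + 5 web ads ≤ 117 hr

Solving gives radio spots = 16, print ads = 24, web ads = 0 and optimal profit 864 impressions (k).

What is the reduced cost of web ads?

At the optimum: budget uses 64 of 64 (binding); airtime uses 112 of 112 (binding); production uses 96 of 117 (slack = 21).
Slack constraints have shadow price 0 (complementary slackness).
The binding rows give the dual system: 1·y_budget + 4·y_airtime = 27 and 2·y_budget + 2·y_airtime = 18.
Solving: y_budget = 3, y_airtime = 6.
Reduced cost of web ads: c₃ − yᵀa₃ = 24 − (3·2 + 6·4) = 24 − 30 = -6.

-6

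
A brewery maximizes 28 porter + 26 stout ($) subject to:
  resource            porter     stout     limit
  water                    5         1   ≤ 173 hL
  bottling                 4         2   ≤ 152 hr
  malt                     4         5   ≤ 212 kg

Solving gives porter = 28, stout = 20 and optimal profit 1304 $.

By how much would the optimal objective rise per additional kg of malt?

4

Check each constraint at x*: water 160/173 (slack 13); bottling 152/152 (tight); malt 212/212 (tight).
Slack constraints have shadow price 0 (complementary slackness).
The binding rows give the dual system: 4·y_bottling + 4·y_malt = 28 and 2·y_bottling + 5·y_malt = 26.
→ y_bottling = 3 and y_malt = 4.
Shadow price of malt = 4.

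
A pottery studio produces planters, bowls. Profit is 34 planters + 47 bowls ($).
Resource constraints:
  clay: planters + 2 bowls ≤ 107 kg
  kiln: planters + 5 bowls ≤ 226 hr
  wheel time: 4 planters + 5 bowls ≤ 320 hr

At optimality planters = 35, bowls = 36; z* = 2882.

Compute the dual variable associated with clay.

Binding: clay and wheel time. Non-binding: kiln (11 unused).
Since kiln is not tight, its dual is 0.
From A_Bᵀ y = c: 1·y_clay + 4·y_wheel time = 34; 2·y_clay + 5·y_wheel time = 47.
Solving: y_clay = 6, y_wheel time = 7.
Shadow price of clay = 6.

6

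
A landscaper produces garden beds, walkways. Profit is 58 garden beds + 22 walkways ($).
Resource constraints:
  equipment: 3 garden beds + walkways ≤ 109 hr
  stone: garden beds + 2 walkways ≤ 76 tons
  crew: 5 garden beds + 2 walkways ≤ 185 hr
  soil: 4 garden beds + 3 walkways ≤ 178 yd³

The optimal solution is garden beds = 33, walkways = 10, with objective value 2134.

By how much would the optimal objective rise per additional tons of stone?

0

At the optimum: equipment uses 109 of 109 (binding); stone uses 53 of 76 (slack = 23); crew uses 185 of 185 (binding); soil uses 162 of 178 (slack = 16).
Slack constraints have shadow price 0 (complementary slackness).
Dual feasibility on the basic columns requires 3·y_equipment + 5·y_crew = 58, 1·y_equipment + 2·y_crew = 22.
This yields shadow prices y_equipment = 6, y_crew = 8.
Shadow price of stone = 0.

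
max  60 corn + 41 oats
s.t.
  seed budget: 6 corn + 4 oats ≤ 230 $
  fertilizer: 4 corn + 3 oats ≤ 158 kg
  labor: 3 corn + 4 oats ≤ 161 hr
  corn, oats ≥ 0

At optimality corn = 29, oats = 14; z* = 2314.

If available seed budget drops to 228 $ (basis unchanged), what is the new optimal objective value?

Check each constraint at x*: seed budget 230/230 (tight); fertilizer 158/158 (tight); labor 143/161 (slack 18).
Since labor is not tight, its dual is 0.
The binding rows give the dual system: 6·y_seed budget + 4·y_fertilizer = 60 and 4·y_seed budget + 3·y_fertilizer = 41.
Solving: y_seed budget = 8, y_fertilizer = 3.
Δz = y_seed budget·Δb = 8 × (-2) = -16, so new z* = 2314 − 16 = 2298.

2298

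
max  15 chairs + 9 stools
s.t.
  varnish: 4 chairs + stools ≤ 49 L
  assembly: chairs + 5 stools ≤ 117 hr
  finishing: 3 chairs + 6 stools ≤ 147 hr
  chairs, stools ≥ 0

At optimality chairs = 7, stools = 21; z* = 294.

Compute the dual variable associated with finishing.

1

At the optimum: varnish uses 49 of 49 (binding); assembly uses 112 of 117 (slack = 5); finishing uses 147 of 147 (binding).
By complementary slackness, y = 0 for the non-binding constraint.
From A_Bᵀ y = c: 4·y_varnish + 3·y_finishing = 15; 1·y_varnish + 6·y_finishing = 9.
This yields shadow prices y_varnish = 3, y_finishing = 1.
Shadow price of finishing = 1.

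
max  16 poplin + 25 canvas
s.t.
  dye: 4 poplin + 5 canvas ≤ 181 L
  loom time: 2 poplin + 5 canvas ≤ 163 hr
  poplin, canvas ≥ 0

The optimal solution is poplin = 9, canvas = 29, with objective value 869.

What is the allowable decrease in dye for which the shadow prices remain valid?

18

Binding constraints: dye, loom time. The basis is B = [[4,5],[2,5]] with det 10.
Per unit decrease in dye, x* moves by d = (-0.5, 0.2).
The basis stays optimal until poplin reaches 0; allowable decrease = 18 L.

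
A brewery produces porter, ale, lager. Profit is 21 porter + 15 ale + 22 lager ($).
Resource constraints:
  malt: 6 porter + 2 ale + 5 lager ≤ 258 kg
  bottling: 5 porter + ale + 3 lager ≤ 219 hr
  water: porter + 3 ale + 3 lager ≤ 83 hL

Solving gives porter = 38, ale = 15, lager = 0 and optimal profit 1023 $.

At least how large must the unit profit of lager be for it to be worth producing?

Binding: malt and water. Non-binding: bottling (14 unused).
Since bottling is not tight, its dual is 0.
Dual feasibility on the basic columns requires 6·y_malt + 1·y_water = 21, 2·y_malt + 3·y_water = 15.
→ y_malt = 3 and y_water = 3.
lager enters the basis when its profit ≥ yᵀa₃ = 3·5 + 3·3 = 24.

24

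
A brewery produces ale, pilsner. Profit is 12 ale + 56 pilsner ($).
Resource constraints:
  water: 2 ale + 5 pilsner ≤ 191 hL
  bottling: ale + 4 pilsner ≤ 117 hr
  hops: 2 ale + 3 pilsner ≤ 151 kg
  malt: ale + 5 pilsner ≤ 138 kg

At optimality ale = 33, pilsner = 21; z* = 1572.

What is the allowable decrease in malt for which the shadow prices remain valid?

4.4

Binding constraints: bottling, malt. The basis is B = [[1,4],[1,5]] with det 1.
Per unit decrease in malt, x* moves by d = (4, -1).
The basis stays optimal until hops becomes binding; allowable decrease = 4.4 kg.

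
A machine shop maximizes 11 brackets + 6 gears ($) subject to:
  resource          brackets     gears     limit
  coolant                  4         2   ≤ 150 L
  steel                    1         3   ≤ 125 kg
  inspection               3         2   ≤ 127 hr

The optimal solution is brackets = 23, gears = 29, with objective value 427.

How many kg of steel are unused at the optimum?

15

steel used = 1·23 + 3·29 = 110; slack = 125 − 110 = 15.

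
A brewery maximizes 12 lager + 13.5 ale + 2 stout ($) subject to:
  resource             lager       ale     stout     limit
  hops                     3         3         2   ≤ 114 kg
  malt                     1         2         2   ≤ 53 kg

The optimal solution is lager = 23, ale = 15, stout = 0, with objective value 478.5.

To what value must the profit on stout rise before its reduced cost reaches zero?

10

At the optimum: hops uses 114 of 114 (binding); malt uses 53 of 53 (binding).
Dual feasibility on the basic columns requires 3·y_hops + 1·y_malt = 12, 3·y_hops + 2·y_malt = 13.5.
→ y_hops = 3.5 and y_malt = 1.5.
stout enters the basis when its profit ≥ yᵀa₃ = 3.5·2 + 1.5·2 = 10.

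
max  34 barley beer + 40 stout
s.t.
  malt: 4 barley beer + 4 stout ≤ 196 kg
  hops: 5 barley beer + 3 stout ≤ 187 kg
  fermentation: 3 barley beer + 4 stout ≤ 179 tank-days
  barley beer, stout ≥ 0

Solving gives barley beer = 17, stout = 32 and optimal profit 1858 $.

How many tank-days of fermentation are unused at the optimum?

0

fermentation used = 3·17 + 4·32 = 179; slack = 179 − 179 = 0.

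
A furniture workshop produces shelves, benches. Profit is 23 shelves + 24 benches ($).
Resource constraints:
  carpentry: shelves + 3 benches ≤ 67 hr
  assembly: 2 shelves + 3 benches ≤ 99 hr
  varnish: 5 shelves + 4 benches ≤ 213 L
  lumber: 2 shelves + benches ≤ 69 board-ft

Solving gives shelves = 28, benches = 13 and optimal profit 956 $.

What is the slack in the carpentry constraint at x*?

carpentry used = 1·28 + 3·13 = 67; slack = 67 − 67 = 0.

0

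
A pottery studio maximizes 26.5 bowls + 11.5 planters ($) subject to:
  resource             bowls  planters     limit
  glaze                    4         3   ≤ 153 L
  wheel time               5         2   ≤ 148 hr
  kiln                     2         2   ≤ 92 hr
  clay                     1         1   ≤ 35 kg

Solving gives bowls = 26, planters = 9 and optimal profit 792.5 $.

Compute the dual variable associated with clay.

1.5

At the optimum: glaze uses 131 of 153 (slack = 22); wheel time uses 148 of 148 (binding); kiln uses 70 of 92 (slack = 22); clay uses 35 of 35 (binding).
Since glaze, kiln are not tight, their duals are 0.
From A_Bᵀ y = c: 5·y_wheel time + 1·y_clay = 26.5; 2·y_wheel time + 1·y_clay = 11.5.
This yields shadow prices y_wheel time = 5, y_clay = 1.5.
Shadow price of clay = 1.5.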